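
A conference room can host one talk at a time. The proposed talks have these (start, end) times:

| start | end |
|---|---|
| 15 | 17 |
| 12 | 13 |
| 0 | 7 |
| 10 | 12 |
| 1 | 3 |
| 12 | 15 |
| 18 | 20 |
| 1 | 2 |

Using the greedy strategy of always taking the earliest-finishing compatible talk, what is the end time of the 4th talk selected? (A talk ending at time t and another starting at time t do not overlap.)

17

Sorted by end: (1,2)  (1,3)  (0,7)  (10,12)  (12,13)  (12,15)  (15,17)  (18,20)
take (1,2); take (10,12); take (12,13); take (15,17); take (18,20).
Selected: (1,2) (10,12) (12,13) (15,17) (18,20)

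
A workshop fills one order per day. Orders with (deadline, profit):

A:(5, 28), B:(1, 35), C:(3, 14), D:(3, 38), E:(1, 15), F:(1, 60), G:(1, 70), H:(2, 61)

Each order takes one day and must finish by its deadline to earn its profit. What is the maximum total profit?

197

Take jobs in profit order; each goes to the latest open slot no later than its deadline.
By profit: G(d1,70), H(d2,61), F(d1,60), D(d3,38), B(d1,35), A(d5,28), E(d1,15), C(d3,14)
G→slot 1; H→slot 2; F skipped; D→slot 3; B skipped; A→slot 5; E skipped; C skipped.
Profit = 70 + 61 + 38 + 28 = 197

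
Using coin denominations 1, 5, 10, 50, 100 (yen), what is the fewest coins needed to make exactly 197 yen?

9

197 − 1×100→97 − 1×50→47 − 4×10→7 − 1×5→2 − 2×1→0
Total coins = 1 + 1 + 4 + 1 + 2 = 9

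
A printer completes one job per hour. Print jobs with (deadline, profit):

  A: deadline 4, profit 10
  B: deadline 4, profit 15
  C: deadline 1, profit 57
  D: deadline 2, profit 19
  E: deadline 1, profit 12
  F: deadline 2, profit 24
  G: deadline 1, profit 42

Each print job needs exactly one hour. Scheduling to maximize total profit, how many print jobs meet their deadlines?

Profit order: C=57 G=42 F=24 D=19 B=15 E=12 A=10
Assign: C→slot 1, G skipped, F→slot 2, D skipped, B→slot 4, E skipped, A→slot 3.
Slots: [1:C] [2:F] [3:A] [4:B]
4 of 7 scheduled.

4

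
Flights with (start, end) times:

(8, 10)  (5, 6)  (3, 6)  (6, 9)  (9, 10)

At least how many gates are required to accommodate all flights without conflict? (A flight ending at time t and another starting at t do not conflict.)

Count concurrent intervals with a sweep; the peak is the room count.
Events (time:±→running): 3:+→1 5:+→2 … peak 2.

2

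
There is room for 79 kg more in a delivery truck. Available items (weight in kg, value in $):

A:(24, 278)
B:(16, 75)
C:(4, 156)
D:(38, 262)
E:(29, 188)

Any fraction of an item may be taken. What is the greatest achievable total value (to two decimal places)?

Sort by value per unit weight and fill in that order.
Order: C (156/4=39.00) > A (278/24=11.58) > D (262/38=6.89) > E (188/29=6.48) > B (75/16=4.69)
Fill: take C (4 @ 156) → take A (24 @ 278) → take D (38 @ 262) → take 13/29 of E → 84.28; 79/79 used.
Total value = 780.28

780.28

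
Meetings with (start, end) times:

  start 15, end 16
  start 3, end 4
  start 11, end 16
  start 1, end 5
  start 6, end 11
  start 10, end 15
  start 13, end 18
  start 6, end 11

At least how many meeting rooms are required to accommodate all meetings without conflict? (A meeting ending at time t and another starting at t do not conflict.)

3

Count concurrent intervals with a sweep; the peak is the room count.
Events (time:±→running): 1:+→1 3:+→2 4:-→1 5:-→0 6:+→1 6:+→2 10:+→3 … peak 3.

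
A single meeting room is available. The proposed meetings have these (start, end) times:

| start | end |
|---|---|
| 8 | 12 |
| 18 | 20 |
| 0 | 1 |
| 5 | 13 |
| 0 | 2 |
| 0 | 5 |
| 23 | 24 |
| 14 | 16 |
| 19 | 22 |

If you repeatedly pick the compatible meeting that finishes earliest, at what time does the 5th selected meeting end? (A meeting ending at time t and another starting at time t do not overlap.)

24

Sort by end time and greedily take each interval whose start is ≥ the last chosen end.
By end time: (0,1), (0,2), (0,5), (8,12), (5,13), (14,16), (18,20), (19,22), (23,24).
Pick (0,1); next start ≥ 1 → (8,12); next start ≥ 12 → (14,16); next start ≥ 16 → (18,20); next start ≥ 20 → (23,24).
Selected: (0,1) (8,12) (14,16) (18,20) (23,24)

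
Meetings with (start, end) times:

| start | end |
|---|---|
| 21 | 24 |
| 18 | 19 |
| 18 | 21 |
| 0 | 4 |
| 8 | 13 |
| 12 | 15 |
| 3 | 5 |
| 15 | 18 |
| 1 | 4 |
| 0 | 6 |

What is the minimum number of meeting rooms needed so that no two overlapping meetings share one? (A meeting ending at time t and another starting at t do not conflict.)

Events (time:±→running): 0:+→1 0:+→2 1:+→3 3:+→4 … peak 4.

4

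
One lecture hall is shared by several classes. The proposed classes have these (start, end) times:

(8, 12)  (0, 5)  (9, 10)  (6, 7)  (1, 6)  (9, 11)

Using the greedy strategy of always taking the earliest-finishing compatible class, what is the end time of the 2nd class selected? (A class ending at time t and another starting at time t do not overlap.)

7

Order by finish time; keep every interval that doesn't clash with the previous kept one.
By end time: (0,5), (1,6), (6,7), (9,10), (9,11), (8,12).
Pick (0,5); next start ≥ 5 → (6,7); next start ≥ 7 → (9,10).
Selected: (0,5) (6,7) (9,10)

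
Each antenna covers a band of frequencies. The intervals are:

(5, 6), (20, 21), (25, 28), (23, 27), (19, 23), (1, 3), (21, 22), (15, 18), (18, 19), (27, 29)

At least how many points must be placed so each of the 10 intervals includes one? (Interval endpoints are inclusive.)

5

Sorted: [1,3] [5,6] [15,18] [18,19] [20,21] [21,22] [19,23] [23,27] [25,28] [27,29]
{[1,3]} hit by 3; {[5,6]} hit by 6; {[15,18],[18,19]} hit by 18; {[20,21],[21,22],[19,23]} hit by 21; {[23,27],[25,28],[27,29]} hit by 27.
Points: 3, 6, 18, 21, 27 (5 total).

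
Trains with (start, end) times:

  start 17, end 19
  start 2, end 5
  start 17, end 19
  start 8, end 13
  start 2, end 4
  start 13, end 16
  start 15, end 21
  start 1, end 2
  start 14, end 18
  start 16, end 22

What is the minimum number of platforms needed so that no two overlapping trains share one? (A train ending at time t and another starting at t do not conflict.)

Count concurrent intervals with a sweep; the peak is the room count.
starts: [1, 2, 2, 8, 13, 14, 15, 16, 17, 17]
ends:   [2, 4, 5, 13, 16, 18, 19, 19, 21, 22]
s1→1 e2→0 s2→1 s2→2 e4→1 e5→0 s8→1 e13→0 s13→1 s14→2 s15→3 e16→2 s16→3 s17→4 s17→5  — peak 5.

5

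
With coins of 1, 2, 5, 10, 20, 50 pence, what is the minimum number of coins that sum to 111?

Use the largest denomination that fits, subtract, and repeat.
111 = 2×50 + 1×10 + 1×1
Total coins = 2 + 1 + 1 = 4

4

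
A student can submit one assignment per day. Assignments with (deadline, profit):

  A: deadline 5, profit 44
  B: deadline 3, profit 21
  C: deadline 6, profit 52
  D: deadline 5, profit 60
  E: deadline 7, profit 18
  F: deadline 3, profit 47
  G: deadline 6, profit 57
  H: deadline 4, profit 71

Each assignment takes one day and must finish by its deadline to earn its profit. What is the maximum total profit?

349

Profit order: H=71 D=60 G=57 C=52 F=47 A=44 B=21 E=18
Assign: H→slot 4, D→slot 5, G→slot 6, C→slot 3, F→slot 2, A→slot 1, B skipped, E→slot 7.
Slots: [1:A] [2:F] [3:C] [4:H] [5:D] [6:G] [7:E]
Profit = 44 + 47 + 52 + 71 + 60 + 57 + 18 = 349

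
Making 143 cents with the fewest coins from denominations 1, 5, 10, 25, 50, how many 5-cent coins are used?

1

143 − 2×50→43 − 1×25→18 − 1×10→8 − 1×5→3 − 3×1→0
Count of 5: 1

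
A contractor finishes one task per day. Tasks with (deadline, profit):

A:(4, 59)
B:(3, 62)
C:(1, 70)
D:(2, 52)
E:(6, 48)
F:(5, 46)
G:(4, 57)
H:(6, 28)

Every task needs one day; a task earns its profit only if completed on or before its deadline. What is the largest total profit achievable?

342

Take jobs in profit order; each goes to the latest open slot no later than its deadline.
Profit order: C=70 B=62 A=59 G=57 D=52 E=48 F=46 H=28
Assign: C→slot 1, B→slot 3, A→slot 4, G→slot 2, D skipped, E→slot 6, F→slot 5, H skipped.
Slots: [1:C] [2:G] [3:B] [4:A] [5:F] [6:E]
Profit = 70 + 57 + 62 + 59 + 46 + 48 = 342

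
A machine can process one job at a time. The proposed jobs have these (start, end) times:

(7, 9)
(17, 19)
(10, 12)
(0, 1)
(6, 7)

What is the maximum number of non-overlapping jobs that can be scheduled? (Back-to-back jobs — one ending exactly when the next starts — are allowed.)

5

Sort by end time and greedily take each interval whose start is ≥ the last chosen end.
Sorted by end: (0,1)  (6,7)  (7,9)  (10,12)  (17,19)
take (0,1); take (6,7); take (7,9); take (10,12); take (17,19).
Selected 5 jobs.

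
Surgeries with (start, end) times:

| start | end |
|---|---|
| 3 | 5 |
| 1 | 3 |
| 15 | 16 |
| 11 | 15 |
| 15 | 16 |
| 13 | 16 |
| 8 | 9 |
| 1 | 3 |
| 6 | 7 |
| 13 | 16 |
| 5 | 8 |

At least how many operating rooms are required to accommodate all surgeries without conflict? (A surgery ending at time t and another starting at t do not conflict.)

The answer is the maximum number of intervals overlapping at any instant.
Events (time:±→running): 1:+→1 1:+→2 3:-→1 3:-→0 3:+→1 5:-→0 5:+→1 6:+→2 7:-→1 8:-→0 8:+→1 9:-→0 11:+→1 13:+→2 13:+→3 15:-→2 15:+→3 15:+→4 … peak 4.

4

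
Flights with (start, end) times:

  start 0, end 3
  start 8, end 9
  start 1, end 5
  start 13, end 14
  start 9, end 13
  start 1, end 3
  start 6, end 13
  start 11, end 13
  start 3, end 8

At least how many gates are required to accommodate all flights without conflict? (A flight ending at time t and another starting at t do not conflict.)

starts: [0, 1, 1, 3, 6, 8, 9, 11, 13]
ends:   [3, 3, 5, 8, 9, 13, 13, 13, 14]
s0→1 s1→2 s1→3  — peak 3.

3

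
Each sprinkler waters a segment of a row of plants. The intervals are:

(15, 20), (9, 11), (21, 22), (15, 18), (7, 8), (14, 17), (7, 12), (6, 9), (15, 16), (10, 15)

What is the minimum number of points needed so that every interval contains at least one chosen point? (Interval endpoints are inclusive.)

4

Sort by right endpoint; whenever an interval is uncovered, place a point at its right end.
Sorted: [7,8] [6,9] [9,11] [7,12] [10,15] [15,16] [14,17] [15,18] [15,20] [21,22]
{[7,8],[6,9]} hit by 8; {[9,11],[7,12],[10,15]} hit by 11; {[15,16],[14,17],[15,18],[15,20]} hit by 16; {[21,22]} hit by 22.
Points: 8, 11, 16, 22 (4 total).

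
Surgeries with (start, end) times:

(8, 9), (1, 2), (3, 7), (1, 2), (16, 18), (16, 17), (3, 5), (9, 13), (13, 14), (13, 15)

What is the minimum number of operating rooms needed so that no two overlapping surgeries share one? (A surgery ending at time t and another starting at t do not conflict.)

Count concurrent intervals with a sweep; the peak is the room count.
Events (time:±→running): 1:+→1 1:+→2 … peak 2.

2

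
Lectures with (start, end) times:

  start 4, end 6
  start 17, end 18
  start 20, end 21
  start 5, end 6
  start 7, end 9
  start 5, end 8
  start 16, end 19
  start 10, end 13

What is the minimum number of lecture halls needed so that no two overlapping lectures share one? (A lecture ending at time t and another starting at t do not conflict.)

Events (time:±→running): 4:+→1 5:+→2 5:+→3 … peak 3.

3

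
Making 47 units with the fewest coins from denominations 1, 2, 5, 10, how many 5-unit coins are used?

1

47 − 4×10→7 − 1×5→2 − 1×2→0
Count of 5: 1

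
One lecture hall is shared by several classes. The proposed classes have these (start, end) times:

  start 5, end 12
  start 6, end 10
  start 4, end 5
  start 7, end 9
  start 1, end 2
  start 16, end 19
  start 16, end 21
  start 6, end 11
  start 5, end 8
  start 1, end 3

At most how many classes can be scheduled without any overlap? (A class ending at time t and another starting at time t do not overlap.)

4

Sorted by end: (1,2)  (1,3)  (4,5)  (5,8)  (7,9)  (6,10)  (6,11)  (5,12)  (16,19)  (16,21)
take (1,2); take (4,5); take (5,8); skip (7,9); skip (6,11); skip (5,12); take (16,19).
Selected 4 classes.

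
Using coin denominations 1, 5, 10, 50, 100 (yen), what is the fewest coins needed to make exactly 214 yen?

Greedy: take as many of the largest coin as possible, then repeat with the remainder.
214 − 2×100→14 − 1×10→4 − 4×1→0
Total coins = 2 + 1 + 4 = 7

7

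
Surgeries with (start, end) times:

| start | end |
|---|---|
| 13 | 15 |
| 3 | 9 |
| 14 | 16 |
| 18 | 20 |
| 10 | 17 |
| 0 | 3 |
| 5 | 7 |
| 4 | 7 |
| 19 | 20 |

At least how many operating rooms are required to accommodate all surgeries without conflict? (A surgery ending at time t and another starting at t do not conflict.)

Events (time:±→running): 0:+→1 3:-→0 3:+→1 4:+→2 5:+→3 … peak 3.

3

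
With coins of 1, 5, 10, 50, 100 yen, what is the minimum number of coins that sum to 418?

Greedy: take as many of the largest coin as possible, then repeat with the remainder.
418 = 4×100 + 1×10 + 1×5 + 3×1
Total coins = 4 + 1 + 1 + 3 = 9

9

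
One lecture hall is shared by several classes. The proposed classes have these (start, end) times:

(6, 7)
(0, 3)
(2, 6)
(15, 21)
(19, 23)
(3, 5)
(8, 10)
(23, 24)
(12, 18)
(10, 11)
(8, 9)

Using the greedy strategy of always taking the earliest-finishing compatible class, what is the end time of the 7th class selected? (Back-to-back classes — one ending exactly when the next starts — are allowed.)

23

Order by finish time; keep every interval that doesn't clash with the previous kept one.
By end time: (0,3), (3,5), (2,6), (6,7), (8,9), (8,10), (10,11), (12,18), (15,21), (19,23), (23,24).
Pick (0,3); next start ≥ 3 → (3,5); next start ≥ 5 → (6,7); next start ≥ 7 → (8,9); next start ≥ 9 → (10,11); next start ≥ 11 → (12,18); next start ≥ 18 → (19,23); next start ≥ 23 → (23,24).
Selected: (0,3) (3,5) (6,7) (8,9) (10,11) (12,18) (19,23) (23,24)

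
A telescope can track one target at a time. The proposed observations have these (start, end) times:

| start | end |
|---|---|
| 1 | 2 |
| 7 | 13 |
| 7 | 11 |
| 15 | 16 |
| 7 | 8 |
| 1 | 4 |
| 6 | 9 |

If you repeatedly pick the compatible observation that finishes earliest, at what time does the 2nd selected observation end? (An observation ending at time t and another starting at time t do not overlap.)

8

By end time: (1,2), (1,4), (7,8), (6,9), (7,11), (7,13), (15,16).
Pick (1,2); next start ≥ 2 → (7,8); next start ≥ 8 → (15,16).
Selected: (1,2) (7,8) (15,16)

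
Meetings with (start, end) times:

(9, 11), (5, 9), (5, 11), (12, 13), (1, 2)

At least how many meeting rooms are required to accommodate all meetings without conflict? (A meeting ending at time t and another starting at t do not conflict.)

2

starts: [1, 5, 5, 9, 12]
ends:   [2, 9, 11, 11, 13]
s1→1 e2→0 s5→1 s5→2  — peak 2.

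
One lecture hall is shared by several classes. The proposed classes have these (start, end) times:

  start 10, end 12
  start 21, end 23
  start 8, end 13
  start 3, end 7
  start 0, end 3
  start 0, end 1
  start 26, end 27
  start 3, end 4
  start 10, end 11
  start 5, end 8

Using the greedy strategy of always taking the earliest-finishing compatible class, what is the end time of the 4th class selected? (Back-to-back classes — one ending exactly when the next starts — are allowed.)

Sort by end time and greedily take each interval whose start is ≥ the last chosen end.
By end time: (0,1), (0,3), (3,4), (3,7), (5,8), (10,11), (10,12), (8,13), (21,23), (26,27).
Pick (0,1); next start ≥ 1 → (3,4); next start ≥ 4 → (5,8); next start ≥ 8 → (10,11); next start ≥ 11 → (21,23); next start ≥ 23 → (26,27).
Selected: (0,1) (3,4) (5,8) (10,11) (21,23) (26,27)

11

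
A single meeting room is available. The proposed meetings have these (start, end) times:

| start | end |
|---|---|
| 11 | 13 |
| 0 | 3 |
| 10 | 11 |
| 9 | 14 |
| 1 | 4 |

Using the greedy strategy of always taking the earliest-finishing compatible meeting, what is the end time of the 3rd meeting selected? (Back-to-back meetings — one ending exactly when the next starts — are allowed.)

13

Sorted by end: (0,3)  (1,4)  (10,11)  (11,13)  (9,14)
take (0,3); take (10,11); take (11,13).
Selected: (0,3) (10,11) (11,13)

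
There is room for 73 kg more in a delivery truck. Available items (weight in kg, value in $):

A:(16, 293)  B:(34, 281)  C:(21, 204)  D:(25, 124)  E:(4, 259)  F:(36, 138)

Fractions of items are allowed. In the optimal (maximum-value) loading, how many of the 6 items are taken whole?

3

Ratios (sorted): E 64.75, A 18.31, C 9.71, B 8.26, D 4.96, F 3.83
take E (4 @ 259); take A (16 @ 293); take C (21 @ 204); take 32/34 of B → 264.47. Capacity used 73/73.
3 item(s) taken whole; one partial (take 32/34 of B).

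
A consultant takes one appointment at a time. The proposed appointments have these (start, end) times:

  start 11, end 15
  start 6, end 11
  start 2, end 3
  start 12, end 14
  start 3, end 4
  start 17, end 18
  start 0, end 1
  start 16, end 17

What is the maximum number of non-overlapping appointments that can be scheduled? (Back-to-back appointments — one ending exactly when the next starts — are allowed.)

Sort by end time and greedily take each interval whose start is ≥ the last chosen end.
Sorted by end: (0,1)  (2,3)  (3,4)  (6,11)  (12,14)  (11,15)  (16,17)  (17,18)
take (0,1); take (2,3); take (3,4); take (6,11); take (12,14); take (16,17); take (17,18).
Selected 7 appointments.

7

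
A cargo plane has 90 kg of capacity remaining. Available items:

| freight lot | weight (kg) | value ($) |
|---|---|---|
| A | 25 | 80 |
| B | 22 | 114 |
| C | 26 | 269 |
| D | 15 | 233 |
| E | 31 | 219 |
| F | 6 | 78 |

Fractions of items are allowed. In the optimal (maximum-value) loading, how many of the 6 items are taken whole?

Greedy by value/weight ratio, highest first.
Ratios (sorted): D 15.53, F 13.00, C 10.35, E 7.06, B 5.18, A 3.20
take D (15 @ 233); take F (6 @ 78); take C (26 @ 269); take E (31 @ 219); take 12/22 of B → 62.18. Capacity used 90/90.
4 item(s) taken whole; one partial (take 12/22 of B).

4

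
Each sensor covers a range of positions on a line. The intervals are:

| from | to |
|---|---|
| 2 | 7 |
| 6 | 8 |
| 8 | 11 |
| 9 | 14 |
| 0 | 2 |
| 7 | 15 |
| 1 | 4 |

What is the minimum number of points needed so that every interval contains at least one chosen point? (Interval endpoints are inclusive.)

Process intervals by earliest right end; each time one isn't hit yet, stab at its right endpoint.
By right end: [0,2]  [1,4]  [2,7]  [6,8]  [8,11]  [9,14]  [7,15]
[0,2] uncovered → point at 2; [6,8] uncovered → point at 8; [9,14] uncovered → point at 14.
Points: 2, 8, 14 (3 total).

3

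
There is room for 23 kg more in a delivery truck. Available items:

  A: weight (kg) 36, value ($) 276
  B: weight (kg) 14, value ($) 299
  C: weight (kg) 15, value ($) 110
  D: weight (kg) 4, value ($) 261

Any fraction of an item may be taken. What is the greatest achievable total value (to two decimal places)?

Ratios (sorted): D 65.25, B 21.36, A 7.67, C 7.33
take D (4 @ 261); take B (14 @ 299); take 5/36 of A → 38.33. Capacity used 23/23.
Total value = 598.33

598.33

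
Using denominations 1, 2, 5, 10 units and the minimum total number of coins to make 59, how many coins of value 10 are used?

59 − 5×10→9 − 1×5→4 − 2×2→0
Count of 10: 5

5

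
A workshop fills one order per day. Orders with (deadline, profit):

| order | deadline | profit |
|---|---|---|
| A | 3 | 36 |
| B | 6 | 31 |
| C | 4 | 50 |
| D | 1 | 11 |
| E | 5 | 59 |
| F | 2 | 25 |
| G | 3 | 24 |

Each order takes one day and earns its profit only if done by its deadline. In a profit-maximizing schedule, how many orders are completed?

Take jobs in profit order; each goes to the latest open slot no later than its deadline.
Profit order: E=59 C=50 A=36 B=31 F=25 G=24 D=11
Assign: E→slot 5, C→slot 4, A→slot 3, B→slot 6, F→slot 2, G→slot 1, D skipped.
Slots: [1:G] [2:F] [3:A] [4:C] [5:E] [6:B]
6 of 7 scheduled.

6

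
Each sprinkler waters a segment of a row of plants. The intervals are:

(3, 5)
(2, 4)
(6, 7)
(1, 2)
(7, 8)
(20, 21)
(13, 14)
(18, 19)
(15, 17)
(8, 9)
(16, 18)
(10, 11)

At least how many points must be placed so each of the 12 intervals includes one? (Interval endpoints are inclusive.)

9

Sort by right endpoint; whenever an interval is uncovered, place a point at its right end.
By right end: [1,2]  [2,4]  [3,5]  [6,7]  [7,8]  [8,9]  [10,11]  [13,14]  [15,17]  [16,18]  [18,19]  [20,21]
[1,2] uncovered → point at 2; [3,5] uncovered → point at 5; [6,7] uncovered → point at 7; [8,9] uncovered → point at 9; [10,11] uncovered → point at 11; [13,14] uncovered → point at 14; [15,17] uncovered → point at 17; [18,19] uncovered → point at 19; [20,21] uncovered → point at 21.
Points: 2, 5, 7, 9, 11, 14, 17, 19, 21 (9 total).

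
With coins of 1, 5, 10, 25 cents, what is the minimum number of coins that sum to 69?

8

Use the largest denomination that fits, subtract, and repeat.
69 = 2×25 + 1×10 + 1×5 + 4×1
Total coins = 2 + 1 + 1 + 4 = 8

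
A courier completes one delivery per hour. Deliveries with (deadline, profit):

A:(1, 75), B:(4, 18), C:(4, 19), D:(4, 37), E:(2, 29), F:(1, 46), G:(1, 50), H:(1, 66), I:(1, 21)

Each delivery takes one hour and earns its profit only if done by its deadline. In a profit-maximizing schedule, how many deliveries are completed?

4

Sort by profit descending; place each in the latest free slot ≤ its deadline.
By profit: A(d1,75), H(d1,66), G(d1,50), F(d1,46), D(d4,37), E(d2,29), I(d1,21), C(d4,19), B(d4,18)
A→slot 1; H skipped; G skipped; F skipped; D→slot 4; E→slot 2; I skipped; C→slot 3; B skipped.
4 of 9 scheduled.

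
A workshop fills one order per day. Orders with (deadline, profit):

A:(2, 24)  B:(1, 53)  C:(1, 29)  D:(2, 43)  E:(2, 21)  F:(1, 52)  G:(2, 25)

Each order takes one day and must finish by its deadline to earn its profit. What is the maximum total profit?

96

By profit: B(d1,53), F(d1,52), D(d2,43), C(d1,29), G(d2,25), A(d2,24), E(d2,21)
B→slot 1; F skipped; D→slot 2; C skipped; G skipped; A skipped; E skipped.
Profit = 53 + 43 = 96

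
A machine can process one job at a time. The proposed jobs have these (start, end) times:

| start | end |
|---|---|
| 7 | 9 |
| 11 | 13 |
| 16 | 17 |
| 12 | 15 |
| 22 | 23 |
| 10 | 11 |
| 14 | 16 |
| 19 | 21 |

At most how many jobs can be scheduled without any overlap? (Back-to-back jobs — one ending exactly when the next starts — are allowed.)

Sort by end time and greedily take each interval whose start is ≥ the last chosen end.
Sorted by end: (7,9)  (10,11)  (11,13)  (12,15)  (14,16)  (16,17)  (19,21)  (22,23)
take (7,9); take (10,11); take (11,13); take (14,16); take (16,17); take (19,21); take (22,23).
Selected 7 jobs.

7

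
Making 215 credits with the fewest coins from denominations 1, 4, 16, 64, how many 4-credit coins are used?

215 = 3×64 + 1×16 + 1×4 + 3×1
Count of 4: 1

1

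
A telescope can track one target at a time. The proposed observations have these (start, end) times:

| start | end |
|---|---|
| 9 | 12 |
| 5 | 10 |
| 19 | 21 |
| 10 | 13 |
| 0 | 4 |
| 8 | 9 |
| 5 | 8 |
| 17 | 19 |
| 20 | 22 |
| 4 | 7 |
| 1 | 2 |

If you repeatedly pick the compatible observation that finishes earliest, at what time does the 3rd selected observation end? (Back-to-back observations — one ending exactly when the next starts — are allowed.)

Sorted by end: (1,2)  (0,4)  (4,7)  (5,8)  (8,9)  (5,10)  (9,12)  (10,13)  (17,19)  (19,21)  (20,22)
take (1,2); take (4,7); take (8,9); take (9,12); take (17,19); take (19,21).
Selected: (1,2) (4,7) (8,9) (9,12) (17,19) (19,21)

9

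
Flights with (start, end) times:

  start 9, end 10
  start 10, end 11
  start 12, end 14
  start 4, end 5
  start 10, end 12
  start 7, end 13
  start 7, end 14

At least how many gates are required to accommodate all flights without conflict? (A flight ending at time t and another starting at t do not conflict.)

Count concurrent intervals with a sweep; the peak is the room count.
starts: [4, 7, 7, 9, 10, 10, 12]
ends:   [5, 10, 11, 12, 13, 14, 14]
s4→1 e5→0 s7→1 s7→2 s9→3 e10→2 s10→3 s10→4  — peak 4.

4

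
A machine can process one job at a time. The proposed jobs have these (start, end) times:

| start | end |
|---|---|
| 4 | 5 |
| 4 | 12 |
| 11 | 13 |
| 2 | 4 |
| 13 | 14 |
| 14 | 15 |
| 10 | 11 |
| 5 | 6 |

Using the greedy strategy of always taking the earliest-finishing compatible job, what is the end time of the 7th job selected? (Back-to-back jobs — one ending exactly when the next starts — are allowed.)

15

By end time: (2,4), (4,5), (5,6), (10,11), (4,12), (11,13), (13,14), (14,15).
Pick (2,4); next start ≥ 4 → (4,5); next start ≥ 5 → (5,6); next start ≥ 6 → (10,11); next start ≥ 11 → (11,13); next start ≥ 13 → (13,14); next start ≥ 14 → (14,15).
Selected: (2,4) (4,5) (5,6) (10,11) (11,13) (13,14) (14,15)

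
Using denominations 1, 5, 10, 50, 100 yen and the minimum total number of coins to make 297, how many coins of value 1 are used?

2

297 = 2×100 + 1×50 + 4×10 + 1×5 + 2×1
Count of 1: 2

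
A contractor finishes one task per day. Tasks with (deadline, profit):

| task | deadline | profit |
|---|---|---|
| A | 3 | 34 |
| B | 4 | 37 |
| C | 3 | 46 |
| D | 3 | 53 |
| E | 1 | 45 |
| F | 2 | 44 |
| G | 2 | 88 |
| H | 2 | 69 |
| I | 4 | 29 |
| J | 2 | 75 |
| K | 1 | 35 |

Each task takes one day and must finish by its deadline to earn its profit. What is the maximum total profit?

By profit: G(d2,88), J(d2,75), H(d2,69), D(d3,53), C(d3,46), E(d1,45), F(d2,44), B(d4,37), K(d1,35), A(d3,34), I(d4,29)
G→slot 2; J→slot 1; H skipped; D→slot 3; C skipped; E skipped; F skipped; B→slot 4; K skipped; A skipped; I skipped.
Profit = 75 + 88 + 53 + 37 = 253

253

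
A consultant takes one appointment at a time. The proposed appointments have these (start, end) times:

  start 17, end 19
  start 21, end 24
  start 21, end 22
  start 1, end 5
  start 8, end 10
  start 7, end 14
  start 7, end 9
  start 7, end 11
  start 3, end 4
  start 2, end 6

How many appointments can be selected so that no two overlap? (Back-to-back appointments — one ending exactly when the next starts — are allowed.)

Greedy by earliest finish: after sorting by end time, pick each interval compatible with the last pick.
By end time: (3,4), (1,5), (2,6), (7,9), (8,10), (7,11), (7,14), (17,19), (21,22), (21,24).
Pick (3,4); next start ≥ 4 → (7,9); next start ≥ 9 → (17,19); next start ≥ 19 → (21,22).
Selected 4 appointments.

4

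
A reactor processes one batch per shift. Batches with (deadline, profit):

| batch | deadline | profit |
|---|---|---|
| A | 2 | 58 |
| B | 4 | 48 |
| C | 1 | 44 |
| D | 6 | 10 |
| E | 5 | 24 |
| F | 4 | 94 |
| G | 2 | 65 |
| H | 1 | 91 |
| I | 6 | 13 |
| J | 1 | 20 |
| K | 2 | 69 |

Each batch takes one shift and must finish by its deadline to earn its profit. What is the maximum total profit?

339

Sort by profit descending; place each in the latest free slot ≤ its deadline.
Profit order: F=94 H=91 K=69 G=65 A=58 B=48 C=44 E=24 J=20 I=13 D=10
Assign: F→slot 4, H→slot 1, K→slot 2, G skipped, A skipped, B→slot 3, C skipped, E→slot 5, J skipped, I→slot 6, D skipped.
Slots: [1:H] [2:K] [3:B] [4:F] [5:E] [6:I]
Profit = 91 + 69 + 48 + 94 + 24 + 13 = 339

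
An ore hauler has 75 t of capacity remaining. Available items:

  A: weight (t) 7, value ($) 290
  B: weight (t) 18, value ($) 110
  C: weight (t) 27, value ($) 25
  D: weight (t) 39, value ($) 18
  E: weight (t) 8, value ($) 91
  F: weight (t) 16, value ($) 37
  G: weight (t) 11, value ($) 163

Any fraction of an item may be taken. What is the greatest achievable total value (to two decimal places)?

704.89

Sort by value per unit weight and fill in that order.
Ratios (sorted): A 41.43, G 14.82, E 11.38, B 6.11, F 2.31, C 0.93, D 0.46
take A (7 @ 290); take G (11 @ 163); take E (8 @ 91); take B (18 @ 110); take F (16 @ 37); take 15/27 of C → 13.89. Capacity used 75/75.
Total value = 704.89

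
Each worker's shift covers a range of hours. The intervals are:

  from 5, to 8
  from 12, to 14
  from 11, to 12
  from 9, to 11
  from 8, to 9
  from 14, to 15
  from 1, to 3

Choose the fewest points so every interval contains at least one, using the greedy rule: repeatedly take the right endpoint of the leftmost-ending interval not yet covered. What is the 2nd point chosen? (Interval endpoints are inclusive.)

Sorted: [1,3] [5,8] [8,9] [9,11] [11,12] [12,14] [14,15]
{[1,3]} hit by 3; {[5,8],[8,9]} hit by 8; {[9,11],[11,12]} hit by 11; {[12,14],[14,15]} hit by 14.
Points: 3, 8, 11, 14 (4 total).

8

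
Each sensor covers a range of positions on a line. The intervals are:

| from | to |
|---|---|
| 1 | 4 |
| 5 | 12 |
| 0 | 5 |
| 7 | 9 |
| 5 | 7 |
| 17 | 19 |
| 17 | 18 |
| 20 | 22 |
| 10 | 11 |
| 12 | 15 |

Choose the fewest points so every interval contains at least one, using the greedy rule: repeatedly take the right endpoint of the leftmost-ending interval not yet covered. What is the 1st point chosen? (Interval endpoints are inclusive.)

4

Sorted: [1,4] [0,5] [5,7] [7,9] [10,11] [5,12] [12,15] [17,18] [17,19] [20,22]
{[1,4],[0,5]} hit by 4; {[5,7],[7,9]} hit by 7; {[10,11],[5,12]} hit by 11; {[12,15]} hit by 15; {[17,18],[17,19]} hit by 18; {[20,22]} hit by 22.
Points: 4, 7, 11, 15, 18, 22 (6 total).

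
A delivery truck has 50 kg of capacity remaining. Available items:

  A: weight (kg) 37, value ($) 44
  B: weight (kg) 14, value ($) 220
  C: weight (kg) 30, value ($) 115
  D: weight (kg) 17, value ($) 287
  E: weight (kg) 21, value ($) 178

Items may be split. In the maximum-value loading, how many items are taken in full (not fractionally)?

2

Sort by value per unit weight and fill in that order.
Order: D (287/17=16.88) > B (220/14=15.71) > E (178/21=8.48) > C (115/30=3.83) > A (44/37=1.19)
Fill: take D (17 @ 287) → take B (14 @ 220) → take 19/21 of E → 161.05; 50/50 used.
2 item(s) taken whole; one partial (take 19/21 of E).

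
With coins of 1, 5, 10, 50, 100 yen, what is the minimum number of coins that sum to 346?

Greedy: take as many of the largest coin as possible, then repeat with the remainder.
346 = 3×100 + 4×10 + 1×5 + 1×1
Total coins = 3 + 4 + 1 + 1 = 9

9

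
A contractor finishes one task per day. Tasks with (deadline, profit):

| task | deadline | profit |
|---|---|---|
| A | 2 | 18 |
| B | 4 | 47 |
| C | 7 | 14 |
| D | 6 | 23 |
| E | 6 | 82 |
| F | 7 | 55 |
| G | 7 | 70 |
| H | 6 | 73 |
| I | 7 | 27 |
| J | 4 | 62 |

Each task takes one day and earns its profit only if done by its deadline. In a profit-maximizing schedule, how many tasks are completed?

Take jobs in profit order; each goes to the latest open slot no later than its deadline.
By profit: E(d6,82), H(d6,73), G(d7,70), J(d4,62), F(d7,55), B(d4,47), I(d7,27), D(d6,23), A(d2,18), C(d7,14)
E→slot 6; H→slot 5; G→slot 7; J→slot 4; F→slot 3; B→slot 2; I→slot 1; D skipped; A skipped; C skipped.
7 of 10 scheduled.

7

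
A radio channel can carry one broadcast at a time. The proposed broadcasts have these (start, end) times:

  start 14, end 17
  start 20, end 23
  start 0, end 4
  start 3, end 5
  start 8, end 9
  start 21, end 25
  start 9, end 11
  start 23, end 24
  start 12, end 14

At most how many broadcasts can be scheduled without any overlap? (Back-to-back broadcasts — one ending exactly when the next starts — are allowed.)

Sorted by end: (0,4)  (3,5)  (8,9)  (9,11)  (12,14)  (14,17)  (20,23)  (23,24)  (21,25)
take (0,4); take (8,9); take (9,11); take (12,14); take (14,17); take (20,23); take (23,24).
Selected 7 broadcasts.

7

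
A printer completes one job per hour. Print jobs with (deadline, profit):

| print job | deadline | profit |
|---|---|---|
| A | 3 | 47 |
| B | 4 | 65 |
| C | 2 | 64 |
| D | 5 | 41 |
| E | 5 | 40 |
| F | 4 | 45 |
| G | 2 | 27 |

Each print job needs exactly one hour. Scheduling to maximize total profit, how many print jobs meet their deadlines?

5

Sort by profit descending; place each in the latest free slot ≤ its deadline.
Profit order: B=65 C=64 A=47 F=45 D=41 E=40 G=27
Assign: B→slot 4, C→slot 2, A→slot 3, F→slot 1, D→slot 5, E skipped, G skipped.
Slots: [1:F] [2:C] [3:A] [4:B] [5:D]
5 of 7 scheduled.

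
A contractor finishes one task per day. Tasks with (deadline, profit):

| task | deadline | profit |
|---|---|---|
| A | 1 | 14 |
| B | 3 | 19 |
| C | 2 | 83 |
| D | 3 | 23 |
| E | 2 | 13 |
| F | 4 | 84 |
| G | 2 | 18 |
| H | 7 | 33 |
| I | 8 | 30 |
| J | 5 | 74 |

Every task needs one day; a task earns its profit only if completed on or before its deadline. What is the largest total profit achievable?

346

Sort by profit descending; place each in the latest free slot ≤ its deadline.
Profit order: F=84 C=83 J=74 H=33 I=30 D=23 B=19 G=18 A=14 E=13
Assign: F→slot 4, C→slot 2, J→slot 5, H→slot 7, I→slot 8, D→slot 3, B→slot 1, G skipped, A skipped, E skipped.
Slots: [1:B] [2:C] [3:D] [4:F] [5:J] [7:H] [8:I]
Profit = 19 + 83 + 23 + 84 + 74 + 33 + 30 = 346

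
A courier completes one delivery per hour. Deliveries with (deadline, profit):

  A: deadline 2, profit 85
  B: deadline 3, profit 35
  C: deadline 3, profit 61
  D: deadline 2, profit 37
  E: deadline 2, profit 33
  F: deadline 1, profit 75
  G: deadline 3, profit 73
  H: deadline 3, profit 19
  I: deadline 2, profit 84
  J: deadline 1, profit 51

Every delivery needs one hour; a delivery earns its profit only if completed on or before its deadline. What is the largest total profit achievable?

Take jobs in profit order; each goes to the latest open slot no later than its deadline.
By profit: A(d2,85), I(d2,84), F(d1,75), G(d3,73), C(d3,61), J(d1,51), D(d2,37), B(d3,35), E(d2,33), H(d3,19)
A→slot 2; I→slot 1; F skipped; G→slot 3; C skipped; J skipped; D skipped; B skipped; E skipped; H skipped.
Profit = 84 + 85 + 73 = 242

242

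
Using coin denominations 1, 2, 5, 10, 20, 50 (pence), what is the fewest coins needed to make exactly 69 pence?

5

69 = 1×50 + 1×10 + 1×5 + 2×2
Total coins = 1 + 1 + 1 + 2 = 5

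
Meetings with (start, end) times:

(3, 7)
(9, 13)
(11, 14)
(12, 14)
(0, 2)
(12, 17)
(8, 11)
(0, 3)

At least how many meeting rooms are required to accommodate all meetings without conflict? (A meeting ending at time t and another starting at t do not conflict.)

Count concurrent intervals with a sweep; the peak is the room count.
Events (time:±→running): 0:+→1 0:+→2 2:-→1 3:-→0 3:+→1 7:-→0 8:+→1 9:+→2 11:-→1 11:+→2 12:+→3 12:+→4 … peak 4.

4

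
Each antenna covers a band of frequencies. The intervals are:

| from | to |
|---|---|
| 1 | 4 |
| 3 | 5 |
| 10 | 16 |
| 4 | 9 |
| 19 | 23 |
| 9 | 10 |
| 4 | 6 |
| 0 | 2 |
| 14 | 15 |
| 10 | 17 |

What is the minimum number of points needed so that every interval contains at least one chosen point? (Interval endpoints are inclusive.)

Process intervals by earliest right end; each time one isn't hit yet, stab at its right endpoint.
Sorted: [0,2] [1,4] [3,5] [4,6] [4,9] [9,10] [14,15] [10,16] [10,17] [19,23]
{[0,2],[1,4]} hit by 2; {[3,5],[4,6],[4,9]} hit by 5; {[9,10]} hit by 10; {[14,15],[10,16],[10,17]} hit by 15; {[19,23]} hit by 23.
Points: 2, 5, 10, 15, 23 (5 total).

5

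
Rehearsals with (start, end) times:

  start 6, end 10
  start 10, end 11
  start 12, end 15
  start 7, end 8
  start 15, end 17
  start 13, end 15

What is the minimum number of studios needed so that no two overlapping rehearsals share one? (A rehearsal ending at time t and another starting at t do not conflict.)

Events (time:±→running): 6:+→1 7:+→2 … peak 2.

2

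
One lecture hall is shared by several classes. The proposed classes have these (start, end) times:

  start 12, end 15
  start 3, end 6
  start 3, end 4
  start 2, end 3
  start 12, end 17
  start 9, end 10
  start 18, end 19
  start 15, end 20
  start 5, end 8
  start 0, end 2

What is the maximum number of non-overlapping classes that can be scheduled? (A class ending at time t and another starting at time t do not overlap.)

Greedy by earliest finish: after sorting by end time, pick each interval compatible with the last pick.
By end time: (0,2), (2,3), (3,4), (3,6), (5,8), (9,10), (12,15), (12,17), (18,19), (15,20).
Pick (0,2); next start ≥ 2 → (2,3); next start ≥ 3 → (3,4); next start ≥ 4 → (5,8); next start ≥ 8 → (9,10); next start ≥ 10 → (12,15); next start ≥ 15 → (18,19).
Selected 7 classes.

7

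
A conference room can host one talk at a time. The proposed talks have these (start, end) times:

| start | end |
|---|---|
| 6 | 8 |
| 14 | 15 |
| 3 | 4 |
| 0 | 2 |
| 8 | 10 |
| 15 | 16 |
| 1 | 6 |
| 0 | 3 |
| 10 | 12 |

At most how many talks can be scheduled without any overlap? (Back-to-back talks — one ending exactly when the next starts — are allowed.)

By end time: (0,2), (0,3), (3,4), (1,6), (6,8), (8,10), (10,12), (14,15), (15,16).
Pick (0,2); next start ≥ 2 → (3,4); next start ≥ 4 → (6,8); next start ≥ 8 → (8,10); next start ≥ 10 → (10,12); next start ≥ 12 → (14,15); next start ≥ 15 → (15,16).
Selected 7 talks.

7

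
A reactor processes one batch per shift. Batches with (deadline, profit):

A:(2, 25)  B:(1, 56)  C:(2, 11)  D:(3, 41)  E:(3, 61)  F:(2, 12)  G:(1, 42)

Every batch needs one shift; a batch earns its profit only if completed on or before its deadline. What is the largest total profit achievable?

158

By profit: E(d3,61), B(d1,56), G(d1,42), D(d3,41), A(d2,25), F(d2,12), C(d2,11)
E→slot 3; B→slot 1; G skipped; D→slot 2; A skipped; F skipped; C skipped.
Profit = 56 + 41 + 61 = 158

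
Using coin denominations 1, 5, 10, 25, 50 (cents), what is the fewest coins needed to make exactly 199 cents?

10

Greedy: take as many of the largest coin as possible, then repeat with the remainder.
199 − 3×50→49 − 1×25→24 − 2×10→4 − 4×1→0
Total coins = 3 + 1 + 2 + 4 = 10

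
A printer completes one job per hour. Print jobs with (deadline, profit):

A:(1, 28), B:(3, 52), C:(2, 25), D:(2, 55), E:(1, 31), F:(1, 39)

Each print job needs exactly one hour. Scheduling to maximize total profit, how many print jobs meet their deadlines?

3

Take jobs in profit order; each goes to the latest open slot no later than its deadline.
By profit: D(d2,55), B(d3,52), F(d1,39), E(d1,31), A(d1,28), C(d2,25)
D→slot 2; B→slot 3; F→slot 1; E skipped; A skipped; C skipped.
3 of 6 scheduled.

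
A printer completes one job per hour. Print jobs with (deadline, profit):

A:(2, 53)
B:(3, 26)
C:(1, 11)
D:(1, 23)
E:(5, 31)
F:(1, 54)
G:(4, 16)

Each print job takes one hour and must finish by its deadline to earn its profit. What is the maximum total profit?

180

Take jobs in profit order; each goes to the latest open slot no later than its deadline.
Profit order: F=54 A=53 E=31 B=26 D=23 G=16 C=11
Assign: F→slot 1, A→slot 2, E→slot 5, B→slot 3, D skipped, G→slot 4, C skipped.
Slots: [1:F] [2:A] [3:B] [4:G] [5:E]
Profit = 54 + 53 + 26 + 16 + 31 = 180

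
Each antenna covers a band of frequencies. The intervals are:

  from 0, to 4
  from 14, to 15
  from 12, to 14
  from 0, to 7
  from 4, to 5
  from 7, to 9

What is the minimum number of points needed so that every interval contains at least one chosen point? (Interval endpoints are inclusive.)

Sorted: [0,4] [4,5] [0,7] [7,9] [12,14] [14,15]
{[0,4],[4,5],[0,7]} hit by 4; {[7,9]} hit by 9; {[12,14],[14,15]} hit by 14.
Points: 4, 9, 14 (3 total).

3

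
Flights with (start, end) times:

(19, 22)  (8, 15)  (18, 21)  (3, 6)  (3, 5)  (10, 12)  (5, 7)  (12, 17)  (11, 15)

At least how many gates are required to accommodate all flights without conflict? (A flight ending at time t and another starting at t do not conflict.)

3

Count concurrent intervals with a sweep; the peak is the room count.
Events (time:±→running): 3:+→1 3:+→2 5:-→1 5:+→2 6:-→1 7:-→0 8:+→1 10:+→2 11:+→3 … peak 3.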